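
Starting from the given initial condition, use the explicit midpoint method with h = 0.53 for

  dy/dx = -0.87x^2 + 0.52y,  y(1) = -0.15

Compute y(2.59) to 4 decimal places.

-6.6319

Midpoint: k1 = f(x_n, y_n); k2 = f(x_n + h/2, y_n + (h/2)·k1); y_{n+1} = y_n + h·k2.
x=1.000000, y=-0.150000:
  k1 = f(1.000000, -0.150000) = -0.948000
  k2 = f(1.265000, -0.401220) = -1.600830
  y ← -0.150000 + 0.53·(-1.600830) = -0.998440
x=1.530000, y=-0.998440:
  k1 = f(1.530000, -0.998440) = -2.555772
  k2 = f(1.795000, -1.675720) = -3.674536
  y ← -0.998440 + 0.53·(-3.674536) = -2.945944
x=2.060000, y=-2.945944:
  k1 = f(2.060000, -2.945944) = -5.223823
  k2 = f(2.325000, -4.330257) = -6.954627
  y ← -2.945944 + 0.53·(-6.954627) = -6.631897
y(2.59) ≈ -6.6319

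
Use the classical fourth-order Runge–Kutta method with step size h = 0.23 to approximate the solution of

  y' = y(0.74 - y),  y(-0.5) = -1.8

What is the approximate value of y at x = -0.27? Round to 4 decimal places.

-3.8661

RK4: k1 = f(x_n, y_n); k2 = f(x_n + h/2, y_n + (h/2)·k1); k3 = f(x_n + h/2, y_n + (h/2)·k2); k4 = f(x_n + h, y_n + h·k3); y_{n+1} = y_n + (h/6)·(k1 + 2k2 + 2k3 + k4).
x=-0.500000, y=-1.800000:
  k1 = f(-0.500000, -1.800000) = -4.572000
  k2 = f(-0.385000, -2.325780) = -7.130330
  k3 = f(-0.385000, -2.619988) = -8.803128
  k4 = f(-0.270000, -3.824719) = -17.458771
  y ← -1.800000 + (0.23/6)·(k1 + 2k2 + 2k3 + k4) = -3.866078
y(-0.27) ≈ -3.8661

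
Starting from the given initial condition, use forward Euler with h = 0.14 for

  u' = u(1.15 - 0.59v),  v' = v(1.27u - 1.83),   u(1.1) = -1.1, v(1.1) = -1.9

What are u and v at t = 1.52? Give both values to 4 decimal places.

-2.1745, -0.2138

Euler on (u,v): u_{n+1} = u_n + h·u', v_{n+1} = v_n + h·v'.
1.100000: (-1.100000, -1.900000); f=(-2.498100, 6.131300) → (-1.449734, -1.041618)
1.240000: (-1.449734, -1.041618); f=(-2.558135, 3.823949) → (-1.807873, -0.506265)
1.380000: (-1.807873, -0.506265); f=(-2.619059, 2.088849) → (-2.174541, -0.213826)
(u(1.52), v(1.52)) ≈ (-2.1745, -0.2138)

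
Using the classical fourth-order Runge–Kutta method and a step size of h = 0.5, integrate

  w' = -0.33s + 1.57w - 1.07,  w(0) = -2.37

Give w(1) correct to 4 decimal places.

-14.2458

RK4: k1 = f(s_n, w_n); k2 = f(s_n + h/2, w_n + (h/2)·k1); k3 = f(s_n + h/2, w_n + (h/2)·k2); k4 = f(s_n + h, w_n + h·k3); w_{n+1} = w_n + (h/6)·(k1 + 2k2 + 2k3 + k4).
s=0.000000, w=-2.370000:
  k1 = f(0.000000, -2.370000) = -4.790900
  k2 = f(0.250000, -3.567725) = -6.753828
  k3 = f(0.250000, -4.058457) = -7.524278
  k4 = f(0.500000, -6.132139) = -10.862458
  w ← -2.370000 + (0.5/6)·(k1 + 2k2 + 2k3 + k4) = -6.054131
s=0.500000, w=-6.054131:
  k1 = f(0.500000, -6.054131) = -10.739985
  k2 = f(0.750000, -8.739127) = -15.037930
  k3 = f(0.750000, -9.813613) = -16.724873
  k4 = f(1.000000, -14.416567) = -24.034010
  w ← -6.054131 + (0.5/6)·(k1 + 2k2 + 2k3 + k4) = -14.245764
w(1) ≈ -14.2458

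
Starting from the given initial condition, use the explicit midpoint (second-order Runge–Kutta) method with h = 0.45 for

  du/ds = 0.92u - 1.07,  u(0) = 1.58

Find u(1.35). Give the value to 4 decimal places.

2.5694

Midpoint: k1 = f(s_n, u_n); k2 = f(s_n + h/2, u_n + (h/2)·k1); u_{n+1} = u_n + h·k2.
s=0.000000, u=1.580000:
  k1 = f(0.000000, 1.580000) = 0.383600
  k2 = f(0.225000, 1.666310) = 0.463005
  u ← 1.580000 + 0.45·0.463005 = 1.788352
s=0.450000, u=1.788352:
  k1 = f(0.450000, 1.788352) = 0.575284
  k2 = f(0.675000, 1.917791) = 0.694368
  u ← 1.788352 + 0.45·0.694368 = 2.100818
s=0.900000, u=2.100818:
  k1 = f(0.900000, 2.100818) = 0.862752
  k2 = f(1.125000, 2.294937) = 1.041342
  u ← 2.100818 + 0.45·1.041342 = 2.569422
u(1.35) ≈ 2.5694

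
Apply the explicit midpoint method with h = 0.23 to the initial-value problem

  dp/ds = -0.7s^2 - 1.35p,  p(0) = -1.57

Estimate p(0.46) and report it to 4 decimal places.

-0.8738

Midpoint: k1 = f(s_n, p_n); k2 = f(s_n + h/2, p_n + (h/2)·k1); p_{n+1} = p_n + h·k2.
s=0.000000, p=-1.570000:
  k1 = f(0.000000, -1.570000) = 2.119500
  k2 = f(0.115000, -1.326258) = 1.781190
  p ← -1.570000 + 0.23·1.781190 = -1.160326
s=0.230000, p=-1.160326:
  k1 = f(0.230000, -1.160326) = 1.529410
  k2 = f(0.345000, -0.984444) = 1.245682
  p ← -1.160326 + 0.23·1.245682 = -0.873819
p(0.46) ≈ -0.8738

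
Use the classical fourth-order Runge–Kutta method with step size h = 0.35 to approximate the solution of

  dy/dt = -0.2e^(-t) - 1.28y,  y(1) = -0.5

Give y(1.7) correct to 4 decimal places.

RK4: k1 = f(t_n, y_n); k2 = f(t_n + h/2, y_n + (h/2)·k1); k3 = f(t_n + h/2, y_n + (h/2)·k2); k4 = f(t_n + h, y_n + h·k3); y_{n+1} = y_n + (h/6)·(k1 + 2k2 + 2k3 + k4).
t=1.000000, y=-0.500000:
  k1 = f(1.000000, -0.500000) = 0.566424
  k2 = f(1.175000, -0.400876) = 0.451357
  k3 = f(1.175000, -0.421012) = 0.477132
  k4 = f(1.350000, -0.333004) = 0.374397
  y ← -0.500000 + (0.35/6)·(k1 + 2k2 + 2k3 + k4) = -0.336795
t=1.350000, y=-0.336795:
  k1 = f(1.350000, -0.336795) = 0.379250
  k2 = f(1.525000, -0.270426) = 0.302622
  k3 = f(1.525000, -0.283836) = 0.319786
  k4 = f(1.700000, -0.224870) = 0.251297
  y ← -0.336795 + (0.35/6)·(k1 + 2k2 + 2k3 + k4) = -0.227399
y(1.7) ≈ -0.2274

-0.2274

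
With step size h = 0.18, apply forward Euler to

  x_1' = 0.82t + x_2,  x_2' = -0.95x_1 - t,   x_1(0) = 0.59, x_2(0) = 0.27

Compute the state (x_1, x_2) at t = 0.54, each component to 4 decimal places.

0.7537, -0.1562

Euler on (x_1,x_2): x_1_{n+1} = x_1_n + h·x_1', x_2_{n+1} = x_2_n + h·x_2'.
0.000000: (0.590000, 0.270000); f=(0.270000, -0.560500) → (0.638600, 0.169110)
0.180000: (0.638600, 0.169110); f=(0.316710, -0.786670) → (0.695608, 0.027509)
0.360000: (0.695608, 0.027509); f=(0.322709, -1.020827) → (0.753695, -0.156240)
(x_1(0.54), x_2(0.54)) ≈ (0.7537, -0.1562)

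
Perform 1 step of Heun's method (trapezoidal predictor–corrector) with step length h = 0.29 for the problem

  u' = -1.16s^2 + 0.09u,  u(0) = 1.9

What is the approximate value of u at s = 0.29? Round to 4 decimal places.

Heun: k1 = f(s_n, u_n); k2 = f(s_n + h, u_n + h·k1); u_{n+1} = u_n + (h/2)·(k1 + k2).
s=0.000000, u=1.900000:
  k1 = f(0.000000, 1.900000) = 0.171000
  k2 = f(0.290000, 1.949590) = 0.077907
  u ← 1.900000 + (0.29/2)·(0.171000 + 0.077907) = 1.936092
u(0.29) ≈ 1.9361

1.9361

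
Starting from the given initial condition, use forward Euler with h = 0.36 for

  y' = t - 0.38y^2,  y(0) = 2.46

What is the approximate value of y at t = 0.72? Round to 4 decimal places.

Euler: y_{n+1} = y_n + h·f(t_n, y_n).
t=0.000000, y=2.460000: f=-2.299608 → y ← 2.460000 + 0.36·(-2.299608) = 1.632141
t=0.360000, y=1.632141: f=-0.652276 → y ← 1.632141 + 0.36·(-0.652276) = 1.397322
y(0.72) ≈ 1.3973

1.3973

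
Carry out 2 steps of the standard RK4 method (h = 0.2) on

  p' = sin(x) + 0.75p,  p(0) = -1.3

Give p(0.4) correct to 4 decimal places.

-1.6673

RK4: k1 = f(x_n, p_n); k2 = f(x_n + h/2, p_n + (h/2)·k1); k3 = f(x_n + h/2, p_n + (h/2)·k2); k4 = f(x_n + h, p_n + h·k3); p_{n+1} = p_n + (h/6)·(k1 + 2k2 + 2k3 + k4).
x=0.000000, p=-1.300000:
  k1 = f(0.000000, -1.300000) = -0.975000
  k2 = f(0.100000, -1.397500) = -0.948292
  k3 = f(0.100000, -1.394829) = -0.946288
  k4 = f(0.200000, -1.489258) = -0.918274
  p ← -1.300000 + (0.2/6)·(k1 + 2k2 + 2k3 + k4) = -1.489414
x=0.200000, p=-1.489414:
  k1 = f(0.200000, -1.489414) = -0.918392
  k2 = f(0.300000, -1.581254) = -0.890420
  k3 = f(0.300000, -1.578456) = -0.888322
  k4 = f(0.400000, -1.667079) = -0.860891
  p ← -1.489414 + (0.2/6)·(k1 + 2k2 + 2k3 + k4) = -1.667307
p(0.4) ≈ -1.6673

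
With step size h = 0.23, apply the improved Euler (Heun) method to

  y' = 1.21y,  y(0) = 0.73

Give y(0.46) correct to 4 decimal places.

1.2662

Heun: k1 = f(t_n, y_n); k2 = f(t_n + h, y_n + h·k1); y_{n+1} = y_n + (h/2)·(k1 + k2).
t=0.000000, y=0.730000:
  k1 = f(0.000000, 0.730000) = 0.883300
  k2 = f(0.230000, 0.933159) = 1.129122
  y ← 0.730000 + (0.23/2)·(0.883300 + 1.129122) = 0.961429
t=0.230000, y=0.961429:
  k1 = f(0.230000, 0.961429) = 1.163329
  k2 = f(0.460000, 1.228994) = 1.487083
  y ← 0.961429 + (0.23/2)·(1.163329 + 1.487083) = 1.266226
y(0.46) ≈ 1.2662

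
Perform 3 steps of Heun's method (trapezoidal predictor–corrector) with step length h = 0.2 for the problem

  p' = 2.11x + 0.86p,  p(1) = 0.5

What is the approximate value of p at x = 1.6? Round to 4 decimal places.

Heun: k1 = f(x_n, p_n); k2 = f(x_n + h, p_n + h·k1); p_{n+1} = p_n + (h/2)·(k1 + k2).
x=1.000000, p=0.500000:
  k1 = f(1.000000, 0.500000) = 2.540000
  k2 = f(1.200000, 1.008000) = 3.398880
  p ← 0.500000 + (0.2/2)·(2.540000 + 3.398880) = 1.093888
x=1.200000, p=1.093888:
  k1 = f(1.200000, 1.093888) = 3.472744
  k2 = f(1.400000, 1.788437) = 4.492056
  p ← 1.093888 + (0.2/2)·(3.472744 + 4.492056) = 1.890368
x=1.400000, p=1.890368:
  k1 = f(1.400000, 1.890368) = 4.579716
  k2 = f(1.600000, 2.806311) = 5.789428
  p ← 1.890368 + (0.2/2)·(4.579716 + 5.789428) = 2.927282
p(1.6) ≈ 2.9273

2.9273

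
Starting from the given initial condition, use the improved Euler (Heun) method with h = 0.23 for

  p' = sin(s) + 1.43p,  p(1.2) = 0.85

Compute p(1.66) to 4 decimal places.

2.2461

Heun: k1 = f(s_n, p_n); k2 = f(s_n + h, p_n + h·k1); p_{n+1} = p_n + (h/2)·(k1 + k2).
s=1.200000, p=0.850000:
  k1 = f(1.200000, 0.850000) = 2.147539
  k2 = f(1.430000, 1.343934) = 2.911930
  p ← 0.850000 + (0.23/2)·(2.147539 + 2.911930) = 1.431839
s=1.430000, p=1.431839:
  k1 = f(1.430000, 1.431839) = 3.037634
  k2 = f(1.660000, 2.130495) = 4.042632
  p ← 1.431839 + (0.23/2)·(3.037634 + 4.042632) = 2.246070
p(1.66) ≈ 2.2461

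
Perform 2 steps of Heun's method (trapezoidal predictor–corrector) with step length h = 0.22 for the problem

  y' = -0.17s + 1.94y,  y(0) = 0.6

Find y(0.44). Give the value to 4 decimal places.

1.3620

Heun: k1 = f(s_n, y_n); k2 = f(s_n + h, y_n + h·k1); y_{n+1} = y_n + (h/2)·(k1 + k2).
s=0.000000, y=0.600000:
  k1 = f(0.000000, 0.600000) = 1.164000
  k2 = f(0.220000, 0.856080) = 1.623395
  y ← 0.600000 + (0.22/2)·(1.164000 + 1.623395) = 0.906613
s=0.220000, y=0.906613:
  k1 = f(0.220000, 0.906613) = 1.721430
  k2 = f(0.440000, 1.285328) = 2.418737
  y ← 0.906613 + (0.22/2)·(1.721430 + 2.418737) = 1.362032
y(0.44) ≈ 1.3620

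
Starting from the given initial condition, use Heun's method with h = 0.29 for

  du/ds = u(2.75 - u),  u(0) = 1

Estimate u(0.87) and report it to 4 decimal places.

2.3293

Heun: k1 = f(s_n, u_n); k2 = f(s_n + h, u_n + h·k1); u_{n+1} = u_n + (h/2)·(k1 + k2).
s=0.000000, u=1.000000:
  k1 = f(0.000000, 1.000000) = 1.750000
  k2 = f(0.290000, 1.507500) = 1.873069
  u ← 1.000000 + (0.29/2)·(1.750000 + 1.873069) = 1.525345
s=0.290000, u=1.525345:
  k1 = f(0.290000, 1.525345) = 1.868021
  k2 = f(0.580000, 2.067071) = 1.411662
  u ← 1.525345 + (0.29/2)·(1.868021 + 1.411662) = 2.000899
s=0.580000, u=2.000899:
  k1 = f(0.580000, 2.000899) = 1.498875
  k2 = f(0.870000, 2.435573) = 0.765810
  u ← 2.000899 + (0.29/2)·(1.498875 + 0.765810) = 2.329278
u(0.87) ≈ 2.3293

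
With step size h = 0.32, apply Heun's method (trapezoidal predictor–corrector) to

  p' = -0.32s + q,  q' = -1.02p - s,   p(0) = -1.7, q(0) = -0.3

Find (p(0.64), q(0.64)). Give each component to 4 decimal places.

-1.6289, 0.6222

Heun on (p,q): k1 = f(s_n, state_n); k2 = f(s_n + h, state_n + h·k1); state_{n+1} = state_n + (h/2)·(k1 + k2).
0.000000: (-1.700000, -0.300000)
  k1 = (-0.300000, 1.734000)
  predictor → (-1.796000, 0.254880)
  k2 = (0.152480, 1.511920)
  → (-1.723603, 0.219347)
0.320000: (-1.723603, 0.219347)
  k1 = (0.116947, 1.438075)
  predictor → (-1.686180, 0.679531)
  k2 = (0.474731, 1.079904)
  → (-1.628935, 0.622224)
(p(0.64), q(0.64)) ≈ (-1.6289, 0.6222)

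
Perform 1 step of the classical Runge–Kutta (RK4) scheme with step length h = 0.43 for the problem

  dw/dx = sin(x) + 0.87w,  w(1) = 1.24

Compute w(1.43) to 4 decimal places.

RK4: k1 = f(x_n, w_n); k2 = f(x_n + h/2, w_n + (h/2)·k1); k3 = f(x_n + h/2, w_n + (h/2)·k2); k4 = f(x_n + h, w_n + h·k3); w_{n+1} = w_n + (h/6)·(k1 + 2k2 + 2k3 + k4).
x=1.000000, w=1.240000:
  k1 = f(1.000000, 1.240000) = 1.920271
  k2 = f(1.215000, 1.652858) = 2.375356
  k3 = f(1.215000, 1.750702) = 2.460480
  k4 = f(1.430000, 2.298006) = 2.989370
  w ← 1.240000 + (0.43/6)·(k1 + 2k2 + 2k3 + k4) = 2.284994
w(1.43) ≈ 2.2850

2.2850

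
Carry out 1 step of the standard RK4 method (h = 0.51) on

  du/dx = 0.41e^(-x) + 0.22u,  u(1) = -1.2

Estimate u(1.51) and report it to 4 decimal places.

RK4: k1 = f(x_n, u_n); k2 = f(x_n + h/2, u_n + (h/2)·k1); k3 = f(x_n + h/2, u_n + (h/2)·k2); k4 = f(x_n + h, u_n + h·k3); u_{n+1} = u_n + (h/6)·(k1 + 2k2 + 2k3 + k4).
x=1.000000, u=-1.200000:
  k1 = f(1.000000, -1.200000) = -0.113169
  k2 = f(1.255000, -1.228858) = -0.153468
  k3 = f(1.255000, -1.239134) = -0.155728
  k4 = f(1.510000, -1.279422) = -0.190900
  u ← -1.200000 + (0.51/6)·(k1 + 2k2 + 2k3 + k4) = -1.278409
u(1.51) ≈ -1.2784

-1.2784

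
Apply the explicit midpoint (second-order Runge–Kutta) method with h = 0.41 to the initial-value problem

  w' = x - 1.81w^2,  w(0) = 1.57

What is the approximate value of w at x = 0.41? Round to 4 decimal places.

1.3353

Midpoint: k1 = f(x_n, w_n); k2 = f(x_n + h/2, w_n + (h/2)·k1); w_{n+1} = w_n + h·k2.
x=0.000000, w=1.570000:
  k1 = f(0.000000, 1.570000) = -4.461469
  k2 = f(0.205000, 0.655399) = -0.572481
  w ← 1.570000 + 0.41·(-0.572481) = 1.335283
w(0.41) ≈ 1.3353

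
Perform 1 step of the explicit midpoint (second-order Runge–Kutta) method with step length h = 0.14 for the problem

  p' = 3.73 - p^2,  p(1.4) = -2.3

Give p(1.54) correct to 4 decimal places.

-2.5904

Midpoint: k1 = f(x_n, p_n); k2 = f(x_n + h/2, p_n + (h/2)·k1); p_{n+1} = p_n + h·k2.
x=1.400000, p=-2.300000:
  k1 = f(1.400000, -2.300000) = -1.560000
  k2 = f(1.470000, -2.409200) = -2.074245
  p ← -2.300000 + 0.14·(-2.074245) = -2.590394
p(1.54) ≈ -2.5904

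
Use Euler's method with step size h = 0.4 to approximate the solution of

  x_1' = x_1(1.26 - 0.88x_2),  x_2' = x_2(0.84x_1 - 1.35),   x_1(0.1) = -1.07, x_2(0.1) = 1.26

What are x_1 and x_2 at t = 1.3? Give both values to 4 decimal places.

-2.4849, -0.0010

Euler on (x_1,x_2): x_1_{n+1} = x_1_n + h·x_1', x_2_{n+1} = x_2_n + h·x_2'.
0.100000: (-1.070000, 1.260000); f=(-0.161784, -2.833488) → (-1.134714, 0.126605)
0.500000: (-1.134714, 0.126605); f=(-1.303318, -0.291591) → (-1.656041, 0.009968)
0.900000: (-1.656041, 0.009968); f=(-2.072084, -0.027324) → (-2.484875, -0.000961)
(x_1(1.3), x_2(1.3)) ≈ (-2.4849, -0.0010)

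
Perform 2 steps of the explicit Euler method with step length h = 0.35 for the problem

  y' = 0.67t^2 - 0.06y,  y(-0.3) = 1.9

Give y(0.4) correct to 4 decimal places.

1.8423

Euler: y_{n+1} = y_n + h·f(t_n, y_n).
t=-0.300000, y=1.900000: f=-0.053700 → y ← 1.900000 + 0.35·(-0.053700) = 1.881205
t=0.050000, y=1.881205: f=-0.111197 → y ← 1.881205 + 0.35·(-0.111197) = 1.842286
y(0.4) ≈ 1.8423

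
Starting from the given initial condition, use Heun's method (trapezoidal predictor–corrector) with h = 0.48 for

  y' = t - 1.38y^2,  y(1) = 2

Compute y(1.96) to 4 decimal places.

1.2807

Heun: k1 = f(t_n, y_n); k2 = f(t_n + h, y_n + h·k1); y_{n+1} = y_n + (h/2)·(k1 + k2).
t=1.000000, y=2.000000:
  k1 = f(1.000000, 2.000000) = -4.520000
  k2 = f(1.480000, -0.169600) = 1.440305
  y ← 2.000000 + (0.48/2)·(-4.520000 + 1.440305) = 1.260873
t=1.480000, y=1.260873:
  k1 = f(1.480000, 1.260873) = -0.713926
  k2 = f(1.960000, 0.918189) = 0.796562
  y ← 1.260873 + (0.48/2)·(-0.713926 + 0.796562) = 1.280706
y(1.96) ≈ 1.2807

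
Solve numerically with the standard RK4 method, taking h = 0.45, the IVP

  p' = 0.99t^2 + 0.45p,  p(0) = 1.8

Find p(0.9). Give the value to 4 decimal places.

2.9658

RK4: k1 = f(t_n, p_n); k2 = f(t_n + h/2, p_n + (h/2)·k1); k3 = f(t_n + h/2, p_n + (h/2)·k2); k4 = f(t_n + h, p_n + h·k3); p_{n+1} = p_n + (h/6)·(k1 + 2k2 + 2k3 + k4).
t=0.000000, p=1.800000:
  k1 = f(0.000000, 1.800000) = 0.810000
  k2 = f(0.225000, 1.982250) = 0.942131
  k3 = f(0.225000, 2.011980) = 0.955510
  k4 = f(0.450000, 2.229979) = 1.203966
  p ← 1.800000 + (0.45/6)·(k1 + 2k2 + 2k3 + k4) = 2.235694
t=0.450000, p=2.235694:
  k1 = f(0.450000, 2.235694) = 1.206537
  k2 = f(0.675000, 2.507164) = 1.579293
  k3 = f(0.675000, 2.591034) = 1.617034
  k4 = f(0.900000, 2.963359) = 2.135412
  p ← 2.235694 + (0.45/6)·(k1 + 2k2 + 2k3 + k4) = 2.965789
p(0.9) ≈ 2.9658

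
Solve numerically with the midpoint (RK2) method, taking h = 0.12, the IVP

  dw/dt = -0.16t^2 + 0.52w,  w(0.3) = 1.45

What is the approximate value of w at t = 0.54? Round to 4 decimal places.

1.6354

Midpoint: k1 = f(t_n, w_n); k2 = f(t_n + h/2, w_n + (h/2)·k1); w_{n+1} = w_n + h·k2.
t=0.300000, w=1.450000:
  k1 = f(0.300000, 1.450000) = 0.739600
  k2 = f(0.360000, 1.494376) = 0.756340
  w ← 1.450000 + 0.12·0.756340 = 1.540761
t=0.420000, w=1.540761:
  k1 = f(0.420000, 1.540761) = 0.772972
  k2 = f(0.480000, 1.587139) = 0.788448
  w ← 1.540761 + 0.12·0.788448 = 1.635375
w(0.54) ≈ 1.6354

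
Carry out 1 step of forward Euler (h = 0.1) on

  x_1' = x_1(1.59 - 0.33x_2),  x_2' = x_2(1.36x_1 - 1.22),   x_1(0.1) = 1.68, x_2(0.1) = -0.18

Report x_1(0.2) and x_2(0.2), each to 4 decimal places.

Euler on (x_1,x_2): x_1_{n+1} = x_1_n + h·x_1', x_2_{n+1} = x_2_n + h·x_2'.
0.100000: (1.680000, -0.180000); f=(2.770992, -0.191664) → (1.957099, -0.199166)
(x_1(0.2), x_2(0.2)) ≈ (1.9571, -0.1992)

1.9571, -0.1992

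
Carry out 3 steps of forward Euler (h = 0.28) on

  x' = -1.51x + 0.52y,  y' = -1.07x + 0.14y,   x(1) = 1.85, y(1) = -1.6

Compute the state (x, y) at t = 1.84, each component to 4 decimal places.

Euler on (x,y): x_{n+1} = x_n + h·x', y_{n+1} = y_n + h·y'.
1.000000: (1.850000, -1.600000); f=(-3.625500, -2.203500) → (0.834860, -2.216980)
1.280000: (0.834860, -2.216980); f=(-2.413468, -1.203677) → (0.159089, -2.554010)
1.560000: (0.159089, -2.554010); f=(-1.568309, -0.527786) → (-0.280038, -2.701790)
(x(1.84), y(1.84)) ≈ (-0.2800, -2.7018)

-0.2800, -2.7018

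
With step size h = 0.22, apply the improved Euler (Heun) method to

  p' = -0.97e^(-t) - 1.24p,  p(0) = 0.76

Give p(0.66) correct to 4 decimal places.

0.0388

Heun: k1 = f(t_n, p_n); k2 = f(t_n + h, p_n + h·k1); p_{n+1} = p_n + (h/2)·(k1 + k2).
t=0.000000, p=0.760000:
  k1 = f(0.000000, 0.760000) = -1.912400
  k2 = f(0.220000, 0.339272) = -1.199141
  p ← 0.760000 + (0.22/2)·(-1.912400 + (-1.199141)) = 0.417731
t=0.220000, p=0.417731:
  k1 = f(0.220000, 0.417731) = -1.296429
  k2 = f(0.440000, 0.132516) = -0.789035
  p ← 0.417731 + (0.22/2)·(-1.296429 + (-0.789035)) = 0.188329
t=0.440000, p=0.188329:
  k1 = f(0.440000, 0.188329) = -0.858244
  k2 = f(0.660000, -0.000484) = -0.500745
  p ← 0.188329 + (0.22/2)·(-0.858244 + (-0.500745)) = 0.038841
p(0.66) ≈ 0.0388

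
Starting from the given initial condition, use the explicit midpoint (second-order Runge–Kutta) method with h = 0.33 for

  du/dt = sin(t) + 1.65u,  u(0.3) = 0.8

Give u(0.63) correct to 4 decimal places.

Midpoint: k1 = f(t_n, u_n); k2 = f(t_n + h/2, u_n + (h/2)·k1); u_{n+1} = u_n + h·k2.
t=0.300000, u=0.800000:
  k1 = f(0.300000, 0.800000) = 1.615520
  k2 = f(0.465000, 1.066561) = 2.208248
  u ← 0.800000 + 0.33·2.208248 = 1.528722
u(0.63) ≈ 1.5287

1.5287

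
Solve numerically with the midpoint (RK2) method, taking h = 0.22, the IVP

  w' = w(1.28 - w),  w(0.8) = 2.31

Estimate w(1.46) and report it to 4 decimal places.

1.6112

Midpoint: k1 = f(s_n, w_n); k2 = f(s_n + h/2, w_n + (h/2)·k1); w_{n+1} = w_n + h·k2.
s=0.800000, w=2.310000:
  k1 = f(0.800000, 2.310000) = -2.379300
  k2 = f(0.910000, 2.048277) = -1.573644
  w ← 2.310000 + 0.22·(-1.573644) = 1.963798
s=1.020000, w=1.963798:
  k1 = f(1.020000, 1.963798) = -1.342842
  k2 = f(1.130000, 1.816086) = -0.973578
  w ← 1.963798 + 0.22·(-0.973578) = 1.749611
s=1.240000, w=1.749611:
  k1 = f(1.240000, 1.749611) = -0.821637
  k2 = f(1.350000, 1.659231) = -0.629232
  w ← 1.749611 + 0.22·(-0.629232) = 1.611180
w(1.46) ≈ 1.6112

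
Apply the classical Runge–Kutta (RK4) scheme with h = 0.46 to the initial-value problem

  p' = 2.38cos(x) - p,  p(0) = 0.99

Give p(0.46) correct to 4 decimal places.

RK4: k1 = f(x_n, p_n); k2 = f(x_n + h/2, p_n + (h/2)·k1); k3 = f(x_n + h/2, p_n + (h/2)·k2); k4 = f(x_n + h, p_n + h·k3); p_{n+1} = p_n + (h/6)·(k1 + 2k2 + 2k3 + k4).
x=0.000000, p=0.990000:
  k1 = f(0.000000, 0.990000) = 1.390000
  k2 = f(0.230000, 1.309700) = 1.007626
  k3 = f(0.230000, 1.221754) = 1.095572
  k4 = f(0.460000, 1.493963) = 0.638642
  p ← 0.990000 + (0.46/6)·(k1 + 2k2 + 2k3 + k4) = 1.468020
p(0.46) ≈ 1.4680

1.4680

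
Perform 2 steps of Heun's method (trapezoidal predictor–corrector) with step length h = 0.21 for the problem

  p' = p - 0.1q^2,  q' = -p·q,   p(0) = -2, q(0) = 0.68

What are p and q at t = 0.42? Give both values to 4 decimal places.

Heun on (p,q): k1 = f(t_n, state_n); k2 = f(t_n + h, state_n + h·k1); state_{n+1} = state_n + (h/2)·(k1 + k2).
0.000000: (-2.000000, 0.680000)
  k1 = (-2.046240, 1.360000)
  predictor → (-2.429710, 0.965600)
  k2 = (-2.522949, 2.346128)
  → (-2.479765, 1.069143)
0.210000: (-2.479765, 1.069143)
  k1 = (-2.594072, 2.651224)
  predictor → (-3.024520, 1.625901)
  k2 = (-3.288875, 4.917569)
  → (-3.097474, 1.863867)
(p(0.42), q(0.42)) ≈ (-3.0975, 1.8639)

-3.0975, 1.8639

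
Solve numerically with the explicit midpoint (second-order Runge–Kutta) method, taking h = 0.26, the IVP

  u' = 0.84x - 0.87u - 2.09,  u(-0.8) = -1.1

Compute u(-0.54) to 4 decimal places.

-1.4878

Midpoint: k1 = f(x_n, u_n); k2 = f(x_n + h/2, u_n + (h/2)·k1); u_{n+1} = u_n + h·k2.
x=-0.800000, u=-1.100000:
  k1 = f(-0.800000, -1.100000) = -1.805000
  k2 = f(-0.670000, -1.334650) = -1.491654
  u ← -1.100000 + 0.26·(-1.491654) = -1.487830
u(-0.54) ≈ -1.4878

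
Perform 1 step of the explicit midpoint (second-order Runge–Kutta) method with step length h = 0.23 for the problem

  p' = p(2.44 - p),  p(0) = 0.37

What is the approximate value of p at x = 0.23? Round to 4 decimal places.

Midpoint: k1 = f(x_n, p_n); k2 = f(x_n + h/2, p_n + (h/2)·k1); p_{n+1} = p_n + h·k2.
x=0.000000, p=0.370000:
  k1 = f(0.000000, 0.370000) = 0.765900
  k2 = f(0.115000, 0.458078) = 0.907876
  p ← 0.370000 + 0.23·0.907876 = 0.578811
p(0.23) ≈ 0.5788

0.5788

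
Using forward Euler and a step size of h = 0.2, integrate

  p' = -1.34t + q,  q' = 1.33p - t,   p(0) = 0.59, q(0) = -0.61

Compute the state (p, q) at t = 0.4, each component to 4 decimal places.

Euler on (p,q): p_{n+1} = p_n + h·p', q_{n+1} = q_n + h·q'.
0.000000: (0.590000, -0.610000); f=(-0.610000, 0.784700) → (0.468000, -0.453060)
0.200000: (0.468000, -0.453060); f=(-0.721060, 0.422440) → (0.323788, -0.368572)
(p(0.4), q(0.4)) ≈ (0.3238, -0.3686)

0.3238, -0.3686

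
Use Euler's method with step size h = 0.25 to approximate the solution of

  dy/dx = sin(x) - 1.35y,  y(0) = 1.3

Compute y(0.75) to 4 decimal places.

0.5388

Euler: y_{n+1} = y_n + h·f(x_n, y_n).
x=0.000000, y=1.300000: f=-1.755000 → y ← 1.300000 + 0.25·(-1.755000) = 0.861250
x=0.250000, y=0.861250: f=-0.915284 → y ← 0.861250 + 0.25·(-0.915284) = 0.632429
x=0.500000, y=0.632429: f=-0.374354 → y ← 0.632429 + 0.25·(-0.374354) = 0.538841
y(0.75) ≈ 0.5388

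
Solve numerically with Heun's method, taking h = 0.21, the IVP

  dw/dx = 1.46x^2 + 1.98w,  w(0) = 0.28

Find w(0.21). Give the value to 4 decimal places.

Heun: k1 = f(x_n, w_n); k2 = f(x_n + h, w_n + h·k1); w_{n+1} = w_n + (h/2)·(k1 + k2).
x=0.000000, w=0.280000:
  k1 = f(0.000000, 0.280000) = 0.554400
  k2 = f(0.210000, 0.396424) = 0.849306
  w ← 0.280000 + (0.21/2)·(0.554400 + 0.849306) = 0.427389
w(0.21) ≈ 0.4274

0.4274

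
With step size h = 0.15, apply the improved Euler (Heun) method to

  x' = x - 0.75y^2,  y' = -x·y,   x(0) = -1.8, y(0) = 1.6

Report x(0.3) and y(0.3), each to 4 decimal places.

Heun on (x,y): k1 = f(t_n, state_n); k2 = f(t_n + h, state_n + h·k1); state_{n+1} = state_n + (h/2)·(k1 + k2).
0.000000: (-1.800000, 1.600000)
  k1 = (-3.720000, 2.880000)
  predictor → (-2.358000, 2.032000)
  k2 = (-5.454768, 4.791456)
  → (-2.488108, 2.175359)
0.150000: (-2.488108, 2.175359)
  k1 = (-6.037248, 5.412528)
  predictor → (-3.393695, 2.987238)
  k2 = (-10.086390, 10.137775)
  → (-3.697380, 3.341632)
(x(0.3), y(0.3)) ≈ (-3.6974, 3.3416)

-3.6974, 3.3416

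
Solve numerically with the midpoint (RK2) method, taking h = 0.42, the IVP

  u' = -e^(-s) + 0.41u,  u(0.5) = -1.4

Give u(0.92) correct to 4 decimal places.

Midpoint: k1 = f(s_n, u_n); k2 = f(s_n + h/2, u_n + (h/2)·k1); u_{n+1} = u_n + h·k2.
s=0.500000, u=-1.400000:
  k1 = f(0.500000, -1.400000) = -1.180531
  k2 = f(0.710000, -1.647911) = -1.167288
  u ← -1.400000 + 0.42·(-1.167288) = -1.890261
u(0.92) ≈ -1.8903

-1.8903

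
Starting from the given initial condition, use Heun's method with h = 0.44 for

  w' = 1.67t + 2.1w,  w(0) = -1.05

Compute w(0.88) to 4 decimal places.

Heun: k1 = f(t_n, w_n); k2 = f(t_n + h, w_n + h·k1); w_{n+1} = w_n + (h/2)·(k1 + k2).
t=0.000000, w=-1.050000:
  k1 = f(0.000000, -1.050000) = -2.205000
  k2 = f(0.440000, -2.020200) = -3.507620
  w ← -1.050000 + (0.44/2)·(-2.205000 + (-3.507620)) = -2.306776
t=0.440000, w=-2.306776:
  k1 = f(0.440000, -2.306776) = -4.109430
  k2 = f(0.880000, -4.114926) = -7.171744
  w ← -2.306776 + (0.44/2)·(-4.109430 + (-7.171744)) = -4.788635
w(0.88) ≈ -4.7886

-4.7886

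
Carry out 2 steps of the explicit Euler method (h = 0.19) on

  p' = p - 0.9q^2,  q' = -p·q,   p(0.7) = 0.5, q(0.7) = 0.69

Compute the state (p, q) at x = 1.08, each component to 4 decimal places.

Euler on (p,q): p_{n+1} = p_n + h·p', q_{n+1} = q_n + h·q'.
0.700000: (0.500000, 0.690000); f=(0.071510, -0.345000) → (0.513587, 0.624450)
0.890000: (0.513587, 0.624450); f=(0.162643, -0.320709) → (0.544489, 0.563515)
(p(1.08), q(1.08)) ≈ (0.5445, 0.5635)

0.5445, 0.5635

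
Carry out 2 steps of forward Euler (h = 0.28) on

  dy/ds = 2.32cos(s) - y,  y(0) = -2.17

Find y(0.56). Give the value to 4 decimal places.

-0.0329

Euler: y_{n+1} = y_n + h·f(s_n, y_n).
s=0.000000, y=-2.170000: f=4.490000 → y ← -2.170000 + 0.28·4.490000 = -0.912800
s=0.280000, y=-0.912800: f=3.142449 → y ← -0.912800 + 0.28·3.142449 = -0.032914
y(0.56) ≈ -0.0329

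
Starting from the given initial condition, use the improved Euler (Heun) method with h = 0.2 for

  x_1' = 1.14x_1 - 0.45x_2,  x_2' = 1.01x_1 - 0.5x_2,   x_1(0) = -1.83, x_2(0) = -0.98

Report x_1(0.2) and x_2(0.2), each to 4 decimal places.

Heun on (x_1,x_2): k1 = f(x_n, state_n); k2 = f(x_n + h, state_n + h·k1); state_{n+1} = state_n + (h/2)·(k1 + k2).
0.000000: (-1.830000, -0.980000)
  k1 = (-1.645200, -1.358300)
  predictor → (-2.159040, -1.251660)
  k2 = (-1.898059, -1.554800)
  → (-2.184326, -1.271310)
(x_1(0.2), x_2(0.2)) ≈ (-2.1843, -1.2713)

-2.1843, -1.2713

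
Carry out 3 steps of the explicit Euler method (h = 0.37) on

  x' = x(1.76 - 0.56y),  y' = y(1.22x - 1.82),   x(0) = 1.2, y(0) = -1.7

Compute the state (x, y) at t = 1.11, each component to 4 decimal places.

9.8005, -5.1066

Euler on (x,y): x_{n+1} = x_n + h·x', y_{n+1} = y_n + h·y'.
0.000000: (1.200000, -1.700000); f=(3.254400, 0.605200) → (2.404128, -1.476076)
0.370000: (2.404128, -1.476076); f=(6.218524, -1.642926) → (4.704982, -2.083959)
0.740000: (4.704982, -2.083959); f=(13.771561, -8.169280) → (9.800459, -5.106592)
(x(1.11), y(1.11)) ≈ (9.8005, -5.1066)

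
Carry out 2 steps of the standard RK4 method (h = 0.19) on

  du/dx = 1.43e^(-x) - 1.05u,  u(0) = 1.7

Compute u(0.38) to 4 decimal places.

1.5088

RK4: k1 = f(x_n, u_n); k2 = f(x_n + h/2, u_n + (h/2)·k1); k3 = f(x_n + h/2, u_n + (h/2)·k2); k4 = f(x_n + h, u_n + h·k3); u_{n+1} = u_n + (h/6)·(k1 + 2k2 + 2k3 + k4).
x=0.000000, u=1.700000:
  k1 = f(0.000000, 1.700000) = -0.355000
  k2 = f(0.095000, 1.666275) = -0.449185
  k3 = f(0.095000, 1.657327) = -0.439790
  k4 = f(0.190000, 1.616440) = -0.514710
  u ← 1.700000 + (0.19/6)·(k1 + 2k2 + 2k3 + k4) = 1.616157
x=0.190000, u=1.616157:
  k1 = f(0.190000, 1.616157) = -0.514414
  k2 = f(0.285000, 1.567288) = -0.570272
  k3 = f(0.285000, 1.561982) = -0.564700
  k4 = f(0.380000, 1.508864) = -0.606386
  u ← 1.616157 + (0.19/6)·(k1 + 2k2 + 2k3 + k4) = 1.508784
u(0.38) ≈ 1.5088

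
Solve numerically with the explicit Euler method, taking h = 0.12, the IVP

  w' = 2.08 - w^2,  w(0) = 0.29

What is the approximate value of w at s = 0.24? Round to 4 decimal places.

0.7455

Euler: w_{n+1} = w_n + h·f(s_n, w_n).
s=0.000000, w=0.290000: f=1.995900 → w ← 0.290000 + 0.12·1.995900 = 0.529508
s=0.120000, w=0.529508: f=1.799621 → w ← 0.529508 + 0.12·1.799621 = 0.745463
w(0.24) ≈ 0.7455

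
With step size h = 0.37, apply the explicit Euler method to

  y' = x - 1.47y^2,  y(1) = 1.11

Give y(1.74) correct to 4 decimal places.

Euler: y_{n+1} = y_n + h·f(x_n, y_n).
x=1.000000, y=1.110000: f=-0.811187 → y ← 1.110000 + 0.37·(-0.811187) = 0.809861
x=1.370000, y=0.809861: f=0.405864 → y ← 0.809861 + 0.37·0.405864 = 0.960031
y(1.74) ≈ 0.9600

0.9600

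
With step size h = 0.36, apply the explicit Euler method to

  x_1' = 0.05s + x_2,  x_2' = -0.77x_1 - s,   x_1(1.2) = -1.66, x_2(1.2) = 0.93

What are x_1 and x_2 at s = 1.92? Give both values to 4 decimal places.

-0.9306, 0.7579

Euler on (x_1,x_2): x_1_{n+1} = x_1_n + h·x_1', x_2_{n+1} = x_2_n + h·x_2'.
1.200000: (-1.660000, 0.930000); f=(0.990000, 0.078200) → (-1.303600, 0.958152)
1.560000: (-1.303600, 0.958152); f=(1.036152, -0.556228) → (-0.930585, 0.757910)
(x_1(1.92), x_2(1.92)) ≈ (-0.9306, 0.7579)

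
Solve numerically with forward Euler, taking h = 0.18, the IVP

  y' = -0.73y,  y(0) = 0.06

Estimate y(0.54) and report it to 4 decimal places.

0.0393

Euler: y_{n+1} = y_n + h·f(t_n, y_n).
t=0.000000, y=0.060000: f=-0.043800 → y ← 0.060000 + 0.18·(-0.043800) = 0.052116
t=0.180000, y=0.052116: f=-0.038045 → y ← 0.052116 + 0.18·(-0.038045) = 0.045268
t=0.360000, y=0.045268: f=-0.033046 → y ← 0.045268 + 0.18·(-0.033046) = 0.039320
y(0.54) ≈ 0.0393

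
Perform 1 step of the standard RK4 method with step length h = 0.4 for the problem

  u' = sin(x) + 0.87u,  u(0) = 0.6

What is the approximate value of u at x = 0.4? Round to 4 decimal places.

0.9387

RK4: k1 = f(x_n, u_n); k2 = f(x_n + h/2, u_n + (h/2)·k1); k3 = f(x_n + h/2, u_n + (h/2)·k2); k4 = f(x_n + h, u_n + h·k3); u_{n+1} = u_n + (h/6)·(k1 + 2k2 + 2k3 + k4).
x=0.000000, u=0.600000:
  k1 = f(0.000000, 0.600000) = 0.522000
  k2 = f(0.200000, 0.704400) = 0.811497
  k3 = f(0.200000, 0.762299) = 0.861870
  k4 = f(0.400000, 0.944748) = 1.211349
  u ← 0.600000 + (0.4/6)·(k1 + 2k2 + 2k3 + k4) = 0.938672
u(0.4) ≈ 0.9387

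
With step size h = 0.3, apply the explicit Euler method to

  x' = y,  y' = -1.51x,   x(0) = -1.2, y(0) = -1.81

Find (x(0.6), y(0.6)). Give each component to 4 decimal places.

-2.1229, -0.4768

Euler on (x,y): x_{n+1} = x_n + h·x', y_{n+1} = y_n + h·y'.
0.000000: (-1.200000, -1.810000); f=(-1.810000, 1.812000) → (-1.743000, -1.266400)
0.300000: (-1.743000, -1.266400); f=(-1.266400, 2.631930) → (-2.122920, -0.476821)
(x(0.6), y(0.6)) ≈ (-2.1229, -0.4768)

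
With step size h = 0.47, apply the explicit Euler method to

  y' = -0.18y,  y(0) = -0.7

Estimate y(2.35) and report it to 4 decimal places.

-0.4499

Euler: y_{n+1} = y_n + h·f(t_n, y_n).
t=0.000000, y=-0.700000: f=0.126000 → y ← -0.700000 + 0.47·0.126000 = -0.640780
t=0.470000, y=-0.640780: f=0.115340 → y ← -0.640780 + 0.47·0.115340 = -0.586570
t=0.940000, y=-0.586570: f=0.105583 → y ← -0.586570 + 0.47·0.105583 = -0.536946
t=1.410000, y=-0.536946: f=0.096650 → y ← -0.536946 + 0.47·0.096650 = -0.491521
t=1.880000, y=-0.491521: f=0.088474 → y ← -0.491521 + 0.47·0.088474 = -0.449938
y(2.35) ≈ -0.4499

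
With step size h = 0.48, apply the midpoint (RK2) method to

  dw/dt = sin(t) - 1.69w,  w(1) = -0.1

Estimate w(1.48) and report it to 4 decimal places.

Midpoint: k1 = f(t_n, w_n); k2 = f(t_n + h/2, w_n + (h/2)·k1); w_{n+1} = w_n + h·k2.
t=1.000000, w=-0.100000:
  k1 = f(1.000000, -0.100000) = 1.010471
  k2 = f(1.240000, 0.142513) = 0.704937
  w ← -0.100000 + 0.48·0.704937 = 0.238370
w(1.48) ≈ 0.2384

0.2384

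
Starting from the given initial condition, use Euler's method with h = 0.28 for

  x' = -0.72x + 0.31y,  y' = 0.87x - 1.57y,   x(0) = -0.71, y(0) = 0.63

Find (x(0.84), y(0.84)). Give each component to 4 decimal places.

-0.3161, -0.1092

Euler on (x,y): x_{n+1} = x_n + h·x', y_{n+1} = y_n + h·y'.
0.000000: (-0.710000, 0.630000); f=(0.706500, -1.606800) → (-0.512180, 0.180096)
0.280000: (-0.512180, 0.180096); f=(0.424599, -0.728347) → (-0.393292, -0.023841)
0.560000: (-0.393292, -0.023841); f=(0.275780, -0.304733) → (-0.316074, -0.109167)
(x(0.84), y(0.84)) ≈ (-0.3161, -0.1092)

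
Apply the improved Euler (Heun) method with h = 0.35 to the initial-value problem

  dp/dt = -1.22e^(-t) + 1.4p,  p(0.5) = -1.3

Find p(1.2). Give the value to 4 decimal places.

Heun: k1 = f(t_n, p_n); k2 = f(t_n + h, p_n + h·k1); p_{n+1} = p_n + (h/2)·(k1 + k2).
t=0.500000, p=-1.300000:
  k1 = f(0.500000, -1.300000) = -2.559967
  k2 = f(0.850000, -2.195989) = -3.595830
  p ← -1.300000 + (0.35/2)·(-2.559967 + (-3.595830)) = -2.377265
t=0.850000, p=-2.377265:
  k1 = f(0.850000, -2.377265) = -3.849617
  k2 = f(1.200000, -3.724630) = -5.581940
  p ← -2.377265 + (0.35/2)·(-3.849617 + (-5.581940)) = -4.027787
p(1.2) ≈ -4.0278

-4.0278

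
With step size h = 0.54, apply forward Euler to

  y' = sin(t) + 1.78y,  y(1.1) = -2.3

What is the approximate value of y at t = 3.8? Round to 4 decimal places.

-53.4762

Euler: y_{n+1} = y_n + h·f(t_n, y_n).
t=1.100000, y=-2.300000: f=-3.202793 → y ← -2.300000 + 0.54·(-3.202793) = -4.029508
t=1.640000, y=-4.029508: f=-6.174918 → y ← -4.029508 + 0.54·(-6.174918) = -7.363964
t=2.180000, y=-7.363964: f=-12.287751 → y ← -7.363964 + 0.54·(-12.287751) = -13.999349
t=2.720000, y=-13.999349: f=-24.509628 → y ← -13.999349 + 0.54·(-24.509628) = -27.234549
t=3.260000, y=-27.234549: f=-48.595627 → y ← -27.234549 + 0.54·(-48.595627) = -53.476187
y(3.8) ≈ -53.4762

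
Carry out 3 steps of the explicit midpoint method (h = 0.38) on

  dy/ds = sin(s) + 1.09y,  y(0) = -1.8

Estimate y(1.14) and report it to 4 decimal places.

Midpoint: k1 = f(s_n, y_n); k2 = f(s_n + h/2, y_n + (h/2)·k1); y_{n+1} = y_n + h·k2.
s=0.000000, y=-1.800000:
  k1 = f(0.000000, -1.800000) = -1.962000
  k2 = f(0.190000, -2.172780) = -2.179471
  y ← -1.800000 + 0.38·(-2.179471) = -2.628199
s=0.380000, y=-2.628199:
  k1 = f(0.380000, -2.628199) = -2.493817
  k2 = f(0.570000, -3.102024) = -2.841574
  y ← -2.628199 + 0.38·(-2.841574) = -3.707997
s=0.760000, y=-3.707997:
  k1 = f(0.760000, -3.707997) = -3.352796
  k2 = f(0.950000, -4.345029) = -3.922666
  y ← -3.707997 + 0.38·(-3.922666) = -5.198610
y(1.14) ≈ -5.1986

-5.1986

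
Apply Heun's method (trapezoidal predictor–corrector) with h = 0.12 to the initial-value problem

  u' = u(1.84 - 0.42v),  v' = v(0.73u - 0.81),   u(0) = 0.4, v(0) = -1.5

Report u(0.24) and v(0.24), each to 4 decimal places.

0.7128, -1.3566

Heun on (u,v): k1 = f(x_n, state_n); k2 = f(x_n + h, state_n + h·k1); state_{n+1} = state_n + (h/2)·(k1 + k2).
0.000000: (0.400000, -1.500000)
  k1 = (0.988000, 0.777000)
  predictor → (0.518560, -1.406760)
  k2 = (1.260536, 0.606948)
  → (0.534912, -1.416963)
0.120000: (0.534912, -1.416963)
  k1 = (1.302578, 0.594436)
  predictor → (0.691221, -1.345631)
  k2 = (1.662502, 0.410967)
  → (0.712817, -1.356639)
(u(0.24), v(0.24)) ≈ (0.7128, -1.3566)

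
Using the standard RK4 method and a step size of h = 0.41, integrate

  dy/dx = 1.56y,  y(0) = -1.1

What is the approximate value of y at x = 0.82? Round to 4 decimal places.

RK4: k1 = f(x_n, y_n); k2 = f(x_n + h/2, y_n + (h/2)·k1); k3 = f(x_n + h/2, y_n + (h/2)·k2); k4 = f(x_n + h, y_n + h·k3); y_{n+1} = y_n + (h/6)·(k1 + 2k2 + 2k3 + k4).
x=0.000000, y=-1.100000:
  k1 = f(0.000000, -1.100000) = -1.716000
  k2 = f(0.205000, -1.451780) = -2.264777
  k3 = f(0.205000, -1.564279) = -2.440276
  k4 = f(0.410000, -2.100513) = -3.276800
  y ← -1.100000 + (0.41/6)·(k1 + 2k2 + 2k3 + k4) = -2.084199
x=0.410000, y=-2.084199:
  k1 = f(0.410000, -2.084199) = -3.251350
  k2 = f(0.615000, -2.750725) = -4.291131
  k3 = f(0.615000, -2.963880) = -4.623653
  k4 = f(0.820000, -3.979896) = -6.208638
  y ← -2.084199 + (0.41/6)·(k1 + 2k2 + 2k3 + k4) = -3.948985
y(0.82) ≈ -3.9490

-3.9490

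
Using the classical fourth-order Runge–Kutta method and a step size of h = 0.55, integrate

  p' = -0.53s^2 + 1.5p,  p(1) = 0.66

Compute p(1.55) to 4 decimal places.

0.8018

RK4: k1 = f(s_n, p_n); k2 = f(s_n + h/2, p_n + (h/2)·k1); k3 = f(s_n + h/2, p_n + (h/2)·k2); k4 = f(s_n + h, p_n + h·k3); p_{n+1} = p_n + (h/6)·(k1 + 2k2 + 2k3 + k4).
s=1.000000, p=0.660000:
  k1 = f(1.000000, 0.660000) = 0.460000
  k2 = f(1.275000, 0.786500) = 0.318169
  k3 = f(1.275000, 0.747496) = 0.259663
  k4 = f(1.550000, 0.802815) = -0.069103
  p ← 0.660000 + (0.55/6)·(k1 + 2k2 + 2k3 + k4) = 0.801768
p(1.55) ≈ 0.8018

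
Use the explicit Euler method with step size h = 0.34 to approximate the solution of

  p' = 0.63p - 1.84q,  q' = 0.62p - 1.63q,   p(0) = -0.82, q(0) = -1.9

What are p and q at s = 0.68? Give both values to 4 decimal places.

0.8724, -0.4140

Euler on (p,q): p_{n+1} = p_n + h·p', q_{n+1} = q_n + h·q'.
0.000000: (-0.820000, -1.900000); f=(2.979400, 2.588600) → (0.192996, -1.019876)
0.340000: (0.192996, -1.019876); f=(1.998159, 1.782055) → (0.872370, -0.413977)
(p(0.68), q(0.68)) ≈ (0.8724, -0.4140)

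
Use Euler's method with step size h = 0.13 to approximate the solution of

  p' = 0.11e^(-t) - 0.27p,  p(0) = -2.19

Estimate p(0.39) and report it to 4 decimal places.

Euler: p_{n+1} = p_n + h·f(t_n, p_n).
t=0.000000, p=-2.190000: f=0.701300 → p ← -2.190000 + 0.13·0.701300 = -2.098831
t=0.130000, p=-2.098831: f=0.663275 → p ← -2.098831 + 0.13·0.663275 = -2.012605
t=0.260000, p=-2.012605: f=0.628219 → p ← -2.012605 + 0.13·0.628219 = -1.930937
p(0.39) ≈ -1.9309

-1.9309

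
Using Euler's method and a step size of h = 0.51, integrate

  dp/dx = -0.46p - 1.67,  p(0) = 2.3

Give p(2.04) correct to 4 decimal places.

-1.5951

Euler: p_{n+1} = p_n + h·f(x_n, p_n).
x=0.000000, p=2.300000: f=-2.728000 → p ← 2.300000 + 0.51·(-2.728000) = 0.908720
x=0.510000, p=0.908720: f=-2.088011 → p ← 0.908720 + 0.51·(-2.088011) = -0.156166
x=1.020000, p=-0.156166: f=-1.598164 → p ← -0.156166 + 0.51·(-1.598164) = -0.971229
x=1.530000, p=-0.971229: f=-1.223235 → p ← -0.971229 + 0.51·(-1.223235) = -1.595079
p(2.04) ≈ -1.5951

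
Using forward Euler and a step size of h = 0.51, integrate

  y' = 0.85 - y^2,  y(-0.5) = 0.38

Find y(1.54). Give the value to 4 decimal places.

0.9218

Euler: y_{n+1} = y_n + h·f(s_n, y_n).
s=-0.500000, y=0.380000: f=0.705600 → y ← 0.380000 + 0.51·0.705600 = 0.739856
s=0.010000, y=0.739856: f=0.302613 → y ← 0.739856 + 0.51·0.302613 = 0.894189
s=0.520000, y=0.894189: f=0.050427 → y ← 0.894189 + 0.51·0.050427 = 0.919906
s=1.030000, y=0.919906: f=0.003772 → y ← 0.919906 + 0.51·0.003772 = 0.921830
y(1.54) ≈ 0.9218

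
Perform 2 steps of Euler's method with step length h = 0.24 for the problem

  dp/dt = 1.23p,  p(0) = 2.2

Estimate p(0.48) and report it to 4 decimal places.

Euler: p_{n+1} = p_n + h·f(t_n, p_n).
t=0.000000, p=2.200000: f=2.706000 → p ← 2.200000 + 0.24·2.706000 = 2.849440
t=0.240000, p=2.849440: f=3.504811 → p ← 2.849440 + 0.24·3.504811 = 3.690595
p(0.48) ≈ 3.6906

3.6906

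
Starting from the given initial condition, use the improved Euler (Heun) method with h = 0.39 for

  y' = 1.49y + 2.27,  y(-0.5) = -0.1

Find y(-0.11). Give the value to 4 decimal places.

0.9675

Heun: k1 = f(x_n, y_n); k2 = f(x_n + h, y_n + h·k1); y_{n+1} = y_n + (h/2)·(k1 + k2).
x=-0.500000, y=-0.100000:
  k1 = f(-0.500000, -0.100000) = 2.121000
  k2 = f(-0.110000, 0.727190) = 3.353513
  y ← -0.100000 + (0.39/2)·(2.121000 + 3.353513) = 0.967530
y(-0.11) ≈ 0.9675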